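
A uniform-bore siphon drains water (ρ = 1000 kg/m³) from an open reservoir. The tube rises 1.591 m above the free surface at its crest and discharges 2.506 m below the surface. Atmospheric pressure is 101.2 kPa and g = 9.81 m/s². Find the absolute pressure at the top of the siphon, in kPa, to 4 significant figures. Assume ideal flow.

The outlet speed comes from Torricelli: v = √(2g·2.506) = 7.012 m/s.
Continuity keeps v the same throughout the tube; from surface to crest, P_atm + 0 = P_top + ½ρv² + ρg·h_top.
P_top = 101200 − ½·1000·7.012² − 1000·9.81·1.591 = 61010 Pa.

61.01 kPa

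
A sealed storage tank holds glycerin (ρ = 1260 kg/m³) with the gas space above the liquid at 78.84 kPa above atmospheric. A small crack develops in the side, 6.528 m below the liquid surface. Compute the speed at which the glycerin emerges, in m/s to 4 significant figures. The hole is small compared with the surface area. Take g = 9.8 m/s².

v = 15.91 m/s

Take point 1 at the surface (v₁ ≈ 0) and point 2 at the hole (at atmospheric pressure). Bernoulli: P₁ + ρg h = P_atm + ½ρv₂².
With P₁ − P_atm = 78840 Pa, v₂ = √(2gh + 2ΔP/ρ) = √(2·9.8·6.528 + 2·78840/1260) = 15.91 m/s.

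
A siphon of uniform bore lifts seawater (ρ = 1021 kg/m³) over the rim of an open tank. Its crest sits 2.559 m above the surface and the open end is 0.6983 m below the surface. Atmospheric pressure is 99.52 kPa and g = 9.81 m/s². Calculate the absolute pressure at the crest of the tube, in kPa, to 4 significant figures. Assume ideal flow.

66.89 kPa

Bernoulli surface→outlet gives ½v² = g·h_out, so v = √(2·9.81·0.6983) = 3.701 m/s.
The bore is uniform, so the speed at the crest is the same v. Bernoulli surface→crest: P_atm = P_top + ½ρv² + ρg·h_top.
P_top = 99520 − ½·1021·3.701² − 1021·9.81·2.559 = 66890 Pa.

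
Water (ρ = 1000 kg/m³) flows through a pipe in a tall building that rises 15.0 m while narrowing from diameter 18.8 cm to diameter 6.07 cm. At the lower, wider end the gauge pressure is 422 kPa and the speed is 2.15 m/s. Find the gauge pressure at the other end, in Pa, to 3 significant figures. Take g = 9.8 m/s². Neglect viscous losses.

By continuity, v₂ = v₁·A₁/A₂ = 2.15·(278/28.9) = 20.6 m/s.
Bernoulli: P₁ + ½ρv₁² + ρg h₁ = P₂ + ½ρv₂² + ρg h₂, so P₂ = P₁ + ½ρ(v₁² − v₂²) − ρg(h₂ − h₁).
P₂ = 422000 + ½·1000·(2.15² − 20.6²) − 1000·9.8·(+15.0) = 422000 + (-210000) − (147000) = 64600 Pa.

P₂ ≈ 64600 Pa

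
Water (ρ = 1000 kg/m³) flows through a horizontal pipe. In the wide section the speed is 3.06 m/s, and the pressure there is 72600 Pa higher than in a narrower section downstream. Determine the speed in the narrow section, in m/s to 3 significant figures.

With h₁ = h₂, rearranging Bernoulli gives v₂ = √(v₁² + 2ΔP/ρ).
v₂ = √(3.06² + 2·72600/1000) = √(9.36 + 145) = 12.4 m/s.

v₂ ≈ 12.4 m/s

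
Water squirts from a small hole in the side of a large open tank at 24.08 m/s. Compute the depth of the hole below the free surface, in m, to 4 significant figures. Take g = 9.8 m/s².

Torricelli: v = √(2gh), so h = v²/(2g).
h = 24.08²/(2·9.8) = 579.8/19.60 = 29.58 m.

h ≈ 29.58 m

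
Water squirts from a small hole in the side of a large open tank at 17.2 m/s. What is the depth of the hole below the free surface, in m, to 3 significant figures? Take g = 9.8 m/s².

Inverting v = √(2gh) gives h = v² / 2g.
h = 17.2²/(2·9.8) = 296/19.60 = 15.1 m.

15.1 m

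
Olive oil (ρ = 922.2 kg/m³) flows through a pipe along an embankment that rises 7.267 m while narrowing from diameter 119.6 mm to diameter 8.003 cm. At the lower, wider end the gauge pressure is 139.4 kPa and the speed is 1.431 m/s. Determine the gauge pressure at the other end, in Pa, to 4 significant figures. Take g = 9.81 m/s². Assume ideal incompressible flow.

Mass conservation (A₁v₁ = A₂v₂) gives v₂ = 1.431 × 112.3/50.30 = 3.196 m/s.
Bernoulli: P₁ + ½ρv₁² + ρg h₁ = P₂ + ½ρv₂² + ρg h₂, so P₂ = P₁ + ½ρ(v₁² − v₂²) − ρg(h₂ − h₁).
P₂ = 139400 + ½·922.2·(1.431² − 3.196²) − 922.2·9.81·(+7.267) = 139400 + (-3765) − (65740) = 69890 Pa.

69890 Pa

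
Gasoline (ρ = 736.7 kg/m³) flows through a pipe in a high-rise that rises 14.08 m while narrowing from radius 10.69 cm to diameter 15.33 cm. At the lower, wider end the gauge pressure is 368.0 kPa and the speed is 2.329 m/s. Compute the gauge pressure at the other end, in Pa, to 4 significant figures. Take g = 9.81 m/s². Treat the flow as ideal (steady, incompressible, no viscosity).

P₂ = 260700 Pa

The volume flow rate is constant, so v₂ = (A₁/A₂)v₁ = (359.0/184.6)·2.329 = 4.530 m/s.
Energy conservation along the streamline gives P₂ = P₁ − ½ρ(v₂² − v₁²) − ρg(h₂ − h₁).
P₂ = 368000 + ½·736.7·(2.329² − 4.530²) − 736.7·9.81·(+14.08) = 368000 + (-5561) − (101800) = 260700 Pa.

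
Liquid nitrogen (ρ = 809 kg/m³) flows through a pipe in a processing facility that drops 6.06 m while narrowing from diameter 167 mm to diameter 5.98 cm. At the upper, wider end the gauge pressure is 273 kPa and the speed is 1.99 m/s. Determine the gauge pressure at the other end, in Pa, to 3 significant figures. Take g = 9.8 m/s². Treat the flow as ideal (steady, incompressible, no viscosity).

P₂ ≈ 225000 Pa

By continuity, v₂ = v₁·A₁/A₂ = 1.99·(219/28.1) = 15.5 m/s.
Applying Bernoulli between the two ends and solving for P₂: P₂ = P₁ + ½ρ(v₁² − v₂²) − ρgΔh.
P₂ = 273000 + ½·809·(1.99² − 15.5²) − 809·9.8·(−6.06) = 273000 + (-95800) − (-48000) = 225000 Pa.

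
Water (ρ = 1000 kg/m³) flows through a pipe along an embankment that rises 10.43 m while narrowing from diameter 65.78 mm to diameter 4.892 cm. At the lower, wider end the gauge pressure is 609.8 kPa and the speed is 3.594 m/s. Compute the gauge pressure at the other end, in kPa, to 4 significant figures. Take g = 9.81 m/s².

P₂ ≈ 492.8 kPa

Mass conservation (A₁v₁ = A₂v₂) gives v₂ = 3.594 × 33.98/18.80 = 6.498 m/s.
Applying Bernoulli between the two ends and solving for P₂: P₂ = P₁ + ½ρ(v₁² − v₂²) − ρgΔh.
P₂ = 609800 + ½·1000·(3.594² − 6.498²) − 1000·9.81·(+10.43) = 609800 + (-14650) − (102300) = 492800 Pa.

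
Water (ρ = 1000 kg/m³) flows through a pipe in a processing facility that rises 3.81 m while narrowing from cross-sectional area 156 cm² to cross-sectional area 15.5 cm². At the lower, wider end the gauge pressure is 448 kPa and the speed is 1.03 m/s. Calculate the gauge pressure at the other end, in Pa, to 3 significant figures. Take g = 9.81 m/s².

357000 Pa

Mass conservation (A₁v₁ = A₂v₂) gives v₂ = 1.03 × 156/15.5 = 10.4 m/s.
Energy conservation along the streamline gives P₂ = P₁ − ½ρ(v₂² − v₁²) − ρg(h₂ − h₁).
P₂ = 448000 + ½·1000·(1.03² − 10.4²) − 1000·9.81·(+3.81) = 448000 + (-53200) − (37400) = 357000 Pa.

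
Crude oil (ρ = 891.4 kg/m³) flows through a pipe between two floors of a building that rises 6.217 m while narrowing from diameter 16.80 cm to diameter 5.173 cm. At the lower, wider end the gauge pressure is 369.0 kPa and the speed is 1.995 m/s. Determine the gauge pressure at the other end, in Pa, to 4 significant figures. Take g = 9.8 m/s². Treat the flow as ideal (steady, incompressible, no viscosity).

119100 Pa

By continuity, v₂ = v₁·A₁/A₂ = 1.995·(221.7/21.02) = 21.04 m/s.
Energy conservation along the streamline gives P₂ = P₁ − ½ρ(v₂² − v₁²) − ρg(h₂ − h₁).
P₂ = 369000 + ½·891.4·(1.995² − 21.04²) − 891.4·9.8·(+6.217) = 369000 + (-195600) − (54310) = 119100 Pa.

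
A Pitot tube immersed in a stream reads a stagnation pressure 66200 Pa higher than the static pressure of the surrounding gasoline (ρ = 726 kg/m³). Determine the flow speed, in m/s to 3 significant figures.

At the stagnation point the flow is brought to rest, so Bernoulli gives P_stag − P_static = ½ρv².
v = √(2ΔP/ρ) = √(2·66200/726) = 13.5 m/s.

v = 13.5 m/s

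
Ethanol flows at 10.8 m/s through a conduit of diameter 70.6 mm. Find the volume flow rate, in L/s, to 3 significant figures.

Q ≈ 42.3 L/s

Q = A·v = 0.00391 m² × 10.8 m/s = 0.0423 m³/s.
Converting: 0.0423 m³/s × 1000 = 42.3 L/s.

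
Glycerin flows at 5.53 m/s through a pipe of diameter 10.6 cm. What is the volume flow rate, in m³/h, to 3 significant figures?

Q = A·v = 0.00882 m² × 5.53 m/s = 0.0488 m³/s.
Converting: 0.0488 m³/s × 3600 = 176 m³/h.

Q ≈ 176 m³/h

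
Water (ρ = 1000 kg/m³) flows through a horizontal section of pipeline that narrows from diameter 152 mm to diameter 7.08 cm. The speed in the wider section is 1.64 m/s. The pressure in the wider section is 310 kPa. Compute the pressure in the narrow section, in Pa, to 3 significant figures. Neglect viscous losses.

283000 Pa

The volume flow rate is constant, so v₂ = (A₁/A₂)v₁ = (181/39.4)·1.64 = 7.56 m/s.
Bernoulli (h₁ = h₂): P₁ − P₂ = ½ρ(v₂² − v₁²).
P₂ = P₁ − ½ρ(v₂² − v₁²) = 310000 − ½·1000·(7.56² − 1.64²) = 310000 − 27200 = 283000 Pa.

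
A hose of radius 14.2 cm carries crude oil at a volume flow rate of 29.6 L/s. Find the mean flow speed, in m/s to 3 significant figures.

v ≈ 0.467 m/s

Q = 29.6 L/s = 0.0296 m³/s.
v = Q/A = 0.0296 / 0.0633 = 0.467 m/s.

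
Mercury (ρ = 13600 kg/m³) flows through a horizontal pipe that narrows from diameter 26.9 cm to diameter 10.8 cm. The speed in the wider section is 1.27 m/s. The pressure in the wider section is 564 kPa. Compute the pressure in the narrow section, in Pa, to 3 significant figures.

Continuity gives A₁v₁ = A₂v₂, so v₂ = (568 cm²)/(91.6 cm²) × 1.27 m/s = 7.88 m/s.
Along the horizontal streamline, P + ½ρv² is constant.
P₂ = P₁ − ½ρ(v₂² − v₁²) = 564000 − ½·13600·(7.88² − 1.27²) = 564000 − 411000 = 153000 Pa.

P₂ = 153000 Pa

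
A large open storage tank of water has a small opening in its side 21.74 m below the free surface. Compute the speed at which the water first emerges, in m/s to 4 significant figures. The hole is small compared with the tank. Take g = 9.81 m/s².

Bernoulli from surface to hole (P equal, v_surface ≈ 0): v = √(2gh) = √(2×9.81×21.74) = 20.65 m/s.

v ≈ 20.65 m/s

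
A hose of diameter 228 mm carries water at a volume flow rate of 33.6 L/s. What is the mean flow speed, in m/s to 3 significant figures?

0.823 m/s

Q = 33.6 L/s = 0.0336 m³/s.
v = Q/A = 0.0336 / 0.0408 = 0.823 m/s.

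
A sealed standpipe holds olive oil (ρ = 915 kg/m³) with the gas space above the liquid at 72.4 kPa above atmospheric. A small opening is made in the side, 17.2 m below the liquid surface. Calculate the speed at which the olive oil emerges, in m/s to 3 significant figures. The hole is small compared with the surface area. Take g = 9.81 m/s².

v = 22.3 m/s

Take point 1 at the surface (v₁ ≈ 0) and point 2 at the hole (at atmospheric pressure). Bernoulli: P₁ + ρg h = P_atm + ½ρv₂².
With P₁ − P_atm = 72400 Pa, v₂ = √(2gh + 2ΔP/ρ) = √(2·9.81·17.2 + 2·72400/915) = 22.3 m/s.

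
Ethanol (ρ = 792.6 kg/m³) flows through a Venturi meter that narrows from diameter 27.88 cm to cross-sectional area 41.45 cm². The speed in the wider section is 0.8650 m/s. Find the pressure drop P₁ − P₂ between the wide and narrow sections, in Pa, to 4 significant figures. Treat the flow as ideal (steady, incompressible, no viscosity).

ΔP = 64030 Pa

The volume flow rate is constant, so v₂ = (A₁/A₂)v₁ = (610.5/41.45)·0.8650 = 12.74 m/s.
Bernoulli (h₁ = h₂): P₁ − P₂ = ½ρ(v₂² − v₁²).
P₁ − P₂ = ½·792.6·(12.74² − 0.8650²) = ½·792.6·161.6 = 64030 Pa.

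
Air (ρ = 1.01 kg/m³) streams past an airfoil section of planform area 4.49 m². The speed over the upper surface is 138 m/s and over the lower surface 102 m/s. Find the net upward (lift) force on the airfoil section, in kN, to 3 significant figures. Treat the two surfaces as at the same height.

19.6 kN

With equal heights on the two surfaces, Bernoulli gives P_lower − P_upper = ½ρ(v_upper² − v_lower²).
ΔP = ½·1.01·(138² − 102²) = 4360 Pa.
Lift = ΔP · A = 4360 × 4.49 = 19600 N.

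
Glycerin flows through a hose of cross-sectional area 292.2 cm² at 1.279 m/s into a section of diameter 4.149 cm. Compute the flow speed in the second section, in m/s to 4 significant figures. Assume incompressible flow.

v₂ = 27.64 m/s

By continuity, v₂ = v₁·A₁/A₂ = 1.279·(292.2/13.52) = 27.64 m/s.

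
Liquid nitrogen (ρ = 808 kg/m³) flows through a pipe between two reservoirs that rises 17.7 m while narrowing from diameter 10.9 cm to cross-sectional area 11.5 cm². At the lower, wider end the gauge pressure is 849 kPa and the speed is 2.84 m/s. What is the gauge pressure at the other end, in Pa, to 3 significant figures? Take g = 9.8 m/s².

By continuity, v₂ = v₁·A₁/A₂ = 2.84·(93.3/11.5) = 23.0 m/s.
Applying Bernoulli between the two ends and solving for P₂: P₂ = P₁ + ½ρ(v₁² − v₂²) − ρgΔh.
P₂ = 849000 + ½·808·(2.84² − 23.0²) − 808·9.8·(+17.7) = 849000 + (-211000) − (140000) = 498000 Pa.

498000 Pa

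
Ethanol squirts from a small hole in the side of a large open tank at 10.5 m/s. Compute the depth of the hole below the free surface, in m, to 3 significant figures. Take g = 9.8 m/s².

For a small hole in a large open tank, ½v² = gh, giving h = v²/(2g).
h = 10.5²/(2·9.8) = 110/19.60 = 5.62 m.

5.62 m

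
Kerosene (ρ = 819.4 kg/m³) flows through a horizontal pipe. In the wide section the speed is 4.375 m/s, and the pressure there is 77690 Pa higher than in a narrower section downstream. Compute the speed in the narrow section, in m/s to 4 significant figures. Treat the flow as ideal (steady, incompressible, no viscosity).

14.45 m/s

Horizontal Bernoulli: P₁ + ½ρv₁² = P₂ + ½ρv₂², so v₂² = v₁² + 2(P₁ − P₂)/ρ.
v₂ = √(4.375² + 2·77690/819.4) = √(19.14 + 189.6) = 14.45 m/s.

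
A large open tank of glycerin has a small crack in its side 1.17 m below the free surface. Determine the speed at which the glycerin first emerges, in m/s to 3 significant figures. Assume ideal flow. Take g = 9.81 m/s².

The surface is effectively still and both ends are open, so ½v² = gh and v = √(2·9.81·1.17) = 4.79 m/s.

v ≈ 4.79 m/s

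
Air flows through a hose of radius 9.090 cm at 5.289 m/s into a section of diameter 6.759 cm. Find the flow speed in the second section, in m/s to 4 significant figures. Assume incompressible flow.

v₂ = 38.26 m/s

Continuity gives A₁v₁ = A₂v₂, so v₂ = (259.6 cm²)/(35.88 cm²) × 5.289 m/s = 38.26 m/s.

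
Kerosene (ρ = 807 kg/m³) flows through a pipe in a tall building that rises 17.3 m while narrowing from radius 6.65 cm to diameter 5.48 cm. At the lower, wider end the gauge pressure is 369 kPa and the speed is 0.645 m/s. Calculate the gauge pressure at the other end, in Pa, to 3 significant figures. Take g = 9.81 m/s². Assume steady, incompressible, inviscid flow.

226000 Pa

The volume flow rate is constant, so v₂ = (A₁/A₂)v₁ = (139/23.6)·0.645 = 3.80 m/s.
Applying Bernoulli between the two ends and solving for P₂: P₂ = P₁ + ½ρ(v₁² − v₂²) − ρgΔh.
P₂ = 369000 + ½·807·(0.645² − 3.80²) − 807·9.81·(+17.3) = 369000 + (-5660) − (137000) = 226000 Pa.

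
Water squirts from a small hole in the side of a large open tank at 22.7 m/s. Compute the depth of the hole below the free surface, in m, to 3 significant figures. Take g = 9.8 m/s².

For a small hole in a large open tank, ½v² = gh, giving h = v²/(2g).
h = 22.7²/(2·9.8) = 515/19.60 = 26.3 m.

26.3 m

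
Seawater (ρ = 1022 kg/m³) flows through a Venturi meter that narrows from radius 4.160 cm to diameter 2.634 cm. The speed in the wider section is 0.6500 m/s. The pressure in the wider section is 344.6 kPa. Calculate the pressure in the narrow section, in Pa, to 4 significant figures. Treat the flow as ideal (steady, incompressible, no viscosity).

By continuity, v₂ = v₁·A₁/A₂ = 0.6500·(54.37/5.449) = 6.485 m/s.
The pipe is horizontal, so Bernoulli reduces to P₁ + ½ρv₁² = P₂ + ½ρv₂².
P₂ = P₁ − ½ρ(v₂² − v₁²) = 344600 − ½·1022·(6.485² − 0.6500²) = 344600 − 21280 = 323300 Pa.

P₂ = 323300 Pa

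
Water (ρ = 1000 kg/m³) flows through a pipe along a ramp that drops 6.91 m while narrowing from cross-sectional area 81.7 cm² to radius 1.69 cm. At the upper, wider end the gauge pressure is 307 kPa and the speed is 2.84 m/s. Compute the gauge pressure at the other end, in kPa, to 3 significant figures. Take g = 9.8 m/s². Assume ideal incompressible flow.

Continuity gives A₁v₁ = A₂v₂, so v₂ = (81.7 cm²)/(8.97 cm²) × 2.84 m/s = 25.9 m/s.
Energy conservation along the streamline gives P₂ = P₁ − ½ρ(v₂² − v₁²) − ρg(h₂ − h₁).
P₂ = 307000 + ½·1000·(2.84² − 25.9²) − 1000·9.8·(−6.91) = 307000 + (-330000) − (-67700) = 44400 Pa.

P₂ ≈ 44.4 kPa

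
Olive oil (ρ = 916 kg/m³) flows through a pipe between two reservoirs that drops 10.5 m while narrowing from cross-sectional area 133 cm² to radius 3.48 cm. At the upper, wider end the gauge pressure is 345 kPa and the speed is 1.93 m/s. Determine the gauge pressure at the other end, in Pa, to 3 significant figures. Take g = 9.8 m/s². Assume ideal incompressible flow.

By continuity, v₂ = v₁·A₁/A₂ = 1.93·(133/38.0) = 6.75 m/s.
Energy conservation along the streamline gives P₂ = P₁ − ½ρ(v₂² − v₁²) − ρg(h₂ − h₁).
P₂ = 345000 + ½·916·(1.93² − 6.75²) − 916·9.8·(−10.5) = 345000 + (-19100) − (-94300) = 420000 Pa.

P₂ = 420000 Pa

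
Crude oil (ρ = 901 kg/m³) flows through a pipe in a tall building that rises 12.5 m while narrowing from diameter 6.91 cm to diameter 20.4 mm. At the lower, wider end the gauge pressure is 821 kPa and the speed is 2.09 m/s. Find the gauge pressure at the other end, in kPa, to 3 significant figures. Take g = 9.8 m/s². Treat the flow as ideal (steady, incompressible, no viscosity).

Mass conservation (A₁v₁ = A₂v₂) gives v₂ = 2.09 × 37.5/3.27 = 24.0 m/s.
Bernoulli: P₁ + ½ρv₁² + ρg h₁ = P₂ + ½ρv₂² + ρg h₂, so P₂ = P₁ + ½ρ(v₁² − v₂²) − ρg(h₂ − h₁).
P₂ = 821000 + ½·901·(2.09² − 24.0²) − 901·9.8·(+12.5) = 821000 + (-257000) − (110000) = 454000 Pa.

P₂ = 454 kPa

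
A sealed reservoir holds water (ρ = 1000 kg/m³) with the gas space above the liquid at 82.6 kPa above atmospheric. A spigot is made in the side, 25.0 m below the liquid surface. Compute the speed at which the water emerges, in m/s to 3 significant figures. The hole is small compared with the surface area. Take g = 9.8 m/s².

Take point 1 at the surface (v₁ ≈ 0) and point 2 at the hole (at atmospheric pressure). Bernoulli: P₁ + ρg h = P_atm + ½ρv₂².
With P₁ − P_atm = 82600 Pa, v₂ = √(2gh + 2ΔP/ρ) = √(2·9.8·25.0 + 2·82600/1000) = 25.6 m/s.

v ≈ 25.6 m/s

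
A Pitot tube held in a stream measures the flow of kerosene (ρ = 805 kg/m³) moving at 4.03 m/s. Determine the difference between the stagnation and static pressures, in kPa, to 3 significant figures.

The dynamic pressure equals the rise in static pressure at the stagnation point: ΔP = ½ρv².
ΔP = ½·805·4.03² = 6540 Pa.

ΔP ≈ 6.54 kPa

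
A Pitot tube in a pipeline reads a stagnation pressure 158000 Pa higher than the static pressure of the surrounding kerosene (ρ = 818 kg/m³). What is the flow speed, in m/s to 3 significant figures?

v ≈ 19.7 m/s

Bernoulli between the free stream and the stagnation point: ½ρv² = P_stag − P_static.
v = √(2ΔP/ρ) = √(2·158000/818) = 19.7 m/s.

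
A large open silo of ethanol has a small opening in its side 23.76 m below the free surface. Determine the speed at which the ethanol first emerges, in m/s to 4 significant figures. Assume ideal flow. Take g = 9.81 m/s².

v ≈ 21.59 m/s

With the surface at rest and both surface and jet at atmospheric pressure, Bernoulli gives ρg h = ½ρv², so v = √(2gh) = √(2·9.81·23.76) = 21.59 m/s.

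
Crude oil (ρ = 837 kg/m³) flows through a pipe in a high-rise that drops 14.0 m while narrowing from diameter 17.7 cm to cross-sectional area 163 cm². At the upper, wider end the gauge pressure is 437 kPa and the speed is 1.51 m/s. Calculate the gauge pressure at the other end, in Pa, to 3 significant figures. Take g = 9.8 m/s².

P₂ ≈ 551000 Pa

Mass conservation (A₁v₁ = A₂v₂) gives v₂ = 1.51 × 246/163 = 2.28 m/s.
Energy conservation along the streamline gives P₂ = P₁ − ½ρ(v₂² − v₁²) − ρg(h₂ − h₁).
P₂ = 437000 + ½·837·(1.51² − 2.28²) − 837·9.8·(−14.0) = 437000 + (-1220) − (-115000) = 551000 Pa.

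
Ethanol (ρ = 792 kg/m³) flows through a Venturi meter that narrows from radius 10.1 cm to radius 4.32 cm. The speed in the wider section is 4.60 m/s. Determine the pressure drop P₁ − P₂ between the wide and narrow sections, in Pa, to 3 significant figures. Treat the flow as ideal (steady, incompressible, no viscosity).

242000 Pa

By continuity, v₂ = v₁·A₁/A₂ = 4.60·(320/58.6) = 25.1 m/s.
Bernoulli (h₁ = h₂): P₁ − P₂ = ½ρ(v₂² − v₁²).
P₁ − P₂ = ½·792·(25.1² − 4.60²) = ½·792·611 = 242000 Pa.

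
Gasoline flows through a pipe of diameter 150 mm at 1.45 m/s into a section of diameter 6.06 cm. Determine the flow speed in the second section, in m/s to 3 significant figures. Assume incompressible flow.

v₂ ≈ 8.88 m/s

Mass conservation (A₁v₁ = A₂v₂) gives v₂ = 1.45 × 177/28.8 = 8.88 m/s.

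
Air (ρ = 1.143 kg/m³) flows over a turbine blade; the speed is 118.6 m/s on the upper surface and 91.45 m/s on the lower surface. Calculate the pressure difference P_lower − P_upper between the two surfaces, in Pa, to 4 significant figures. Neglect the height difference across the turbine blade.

ΔP = 3259 Pa

Bernoulli (same height): P_lower − P_upper = ½ρ(v_upper² − v_lower²).
ΔP = ½·1.143·(118.6² − 91.45²) = 3259 Pa.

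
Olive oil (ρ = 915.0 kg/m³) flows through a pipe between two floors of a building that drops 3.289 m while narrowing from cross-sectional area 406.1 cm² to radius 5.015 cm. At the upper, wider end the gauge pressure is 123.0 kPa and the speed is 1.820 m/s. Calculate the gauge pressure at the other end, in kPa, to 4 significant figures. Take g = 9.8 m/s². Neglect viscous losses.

Continuity gives A₁v₁ = A₂v₂, so v₂ = (406.1 cm²)/(79.01 cm²) × 1.820 m/s = 9.354 m/s.
Applying Bernoulli between the two ends and solving for P₂: P₂ = P₁ + ½ρ(v₁² − v₂²) − ρgΔh.
P₂ = 123000 + ½·915.0·(1.820² − 9.354²) − 915.0·9.8·(−3.289) = 123000 + (-38520) − (-29490) = 114000 Pa.

114.0 kPa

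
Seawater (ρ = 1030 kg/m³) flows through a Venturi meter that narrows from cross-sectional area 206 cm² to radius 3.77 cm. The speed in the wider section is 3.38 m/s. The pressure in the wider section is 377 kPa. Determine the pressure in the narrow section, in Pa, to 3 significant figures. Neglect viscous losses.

Mass conservation (A₁v₁ = A₂v₂) gives v₂ = 3.38 × 206/44.7 = 15.6 m/s.
Bernoulli (h₁ = h₂): P₁ − P₂ = ½ρ(v₂² − v₁²).
P₂ = P₁ − ½ρ(v₂² − v₁²) = 377000 − ½·1030·(15.6² − 3.38²) = 377000 − 119000 = 258000 Pa.

P₂ ≈ 258000 Pa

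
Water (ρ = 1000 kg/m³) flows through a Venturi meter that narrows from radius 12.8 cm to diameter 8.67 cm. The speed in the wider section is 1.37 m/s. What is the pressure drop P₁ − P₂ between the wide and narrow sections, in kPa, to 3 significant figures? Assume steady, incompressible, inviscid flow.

ΔP = 70.4 kPa

Mass conservation (A₁v₁ = A₂v₂) gives v₂ = 1.37 × 515/59.0 = 11.9 m/s.
Along the horizontal streamline, P + ½ρv² is constant.
P₁ − P₂ = ½·1000·(11.9² − 1.37²) = ½·1000·141 = 70400 Pa.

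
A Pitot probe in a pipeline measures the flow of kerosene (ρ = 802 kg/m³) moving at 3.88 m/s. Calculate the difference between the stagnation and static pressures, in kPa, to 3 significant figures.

ΔP ≈ 6.04 kPa

The dynamic pressure equals the rise in static pressure at the stagnation point: ΔP = ½ρv².
ΔP = ½·802·3.88² = 6040 Pa.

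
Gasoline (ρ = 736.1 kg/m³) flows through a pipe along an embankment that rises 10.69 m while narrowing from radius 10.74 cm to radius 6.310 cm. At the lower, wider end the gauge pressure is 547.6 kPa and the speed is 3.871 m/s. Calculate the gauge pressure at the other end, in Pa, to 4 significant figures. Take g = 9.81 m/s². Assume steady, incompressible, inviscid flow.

429600 Pa

The volume flow rate is constant, so v₂ = (A₁/A₂)v₁ = (362.4/125.1)·3.871 = 11.21 m/s.
Applying Bernoulli between the two ends and solving for P₂: P₂ = P₁ + ½ρ(v₁² − v₂²) − ρgΔh.
P₂ = 547600 + ½·736.1·(3.871² − 11.21²) − 736.1·9.81·(+10.69) = 547600 + (-40770) − (77190) = 429600 Pa.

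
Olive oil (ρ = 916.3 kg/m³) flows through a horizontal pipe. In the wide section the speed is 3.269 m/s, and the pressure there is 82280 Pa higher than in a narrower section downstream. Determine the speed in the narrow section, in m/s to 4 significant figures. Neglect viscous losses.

Along the level pipe P + ½ρv² is conserved, hence v₂² = v₁² + 2(P₁ − P₂)/ρ.
v₂ = √(3.269² + 2·82280/916.3) = √(10.69 + 179.6) = 13.79 m/s.

v₂ ≈ 13.79 m/s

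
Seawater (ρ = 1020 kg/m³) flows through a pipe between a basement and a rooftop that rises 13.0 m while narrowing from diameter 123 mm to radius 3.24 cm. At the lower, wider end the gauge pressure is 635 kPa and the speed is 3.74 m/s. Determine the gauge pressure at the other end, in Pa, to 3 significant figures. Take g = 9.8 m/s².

420000 Pa

Mass conservation (A₁v₁ = A₂v₂) gives v₂ = 3.74 × 119/33.0 = 13.5 m/s.
Energy conservation along the streamline gives P₂ = P₁ − ½ρ(v₂² − v₁²) − ρg(h₂ − h₁).
P₂ = 635000 + ½·1020·(3.74² − 13.5²) − 1020·9.8·(+13.0) = 635000 + (-85500) − (130000) = 420000 Pa.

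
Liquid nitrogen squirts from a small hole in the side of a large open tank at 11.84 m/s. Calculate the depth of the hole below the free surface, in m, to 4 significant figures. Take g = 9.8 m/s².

h ≈ 7.152 m

Inverting v = √(2gh) gives h = v² / 2g.
h = 11.84²/(2·9.8) = 140.2/19.60 = 7.152 m.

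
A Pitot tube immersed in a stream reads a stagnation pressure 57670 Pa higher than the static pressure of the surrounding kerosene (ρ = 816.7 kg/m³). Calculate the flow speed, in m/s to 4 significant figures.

At the stagnation point the flow is brought to rest, so Bernoulli gives P_stag − P_static = ½ρv².
v = √(2ΔP/ρ) = √(2·57670/816.7) = 11.88 m/s.

v ≈ 11.88 m/s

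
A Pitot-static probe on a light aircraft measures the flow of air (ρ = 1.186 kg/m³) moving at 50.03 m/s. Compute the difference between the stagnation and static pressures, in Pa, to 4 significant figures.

Bernoulli between the free stream and the stagnation point: ½ρv² = P_stag − P_static.
ΔP = ½·1.186·50.03² = 1484 Pa.

1484 Pa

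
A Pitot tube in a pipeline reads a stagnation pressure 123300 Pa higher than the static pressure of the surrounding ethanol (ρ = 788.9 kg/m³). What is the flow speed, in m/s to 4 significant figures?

At the stagnation point the flow is brought to rest, so Bernoulli gives P_stag − P_static = ½ρv².
v = √(2ΔP/ρ) = √(2·123300/788.9) = 17.68 m/s.

17.68 m/s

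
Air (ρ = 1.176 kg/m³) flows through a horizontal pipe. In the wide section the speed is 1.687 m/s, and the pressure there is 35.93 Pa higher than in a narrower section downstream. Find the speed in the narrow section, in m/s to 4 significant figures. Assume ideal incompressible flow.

7.997 m/s

Along the level pipe P + ½ρv² is conserved, hence v₂² = v₁² + 2(P₁ − P₂)/ρ.
v₂ = √(1.687² + 2·35.93/1.176) = √(2.846 + 61.11) = 7.997 m/s.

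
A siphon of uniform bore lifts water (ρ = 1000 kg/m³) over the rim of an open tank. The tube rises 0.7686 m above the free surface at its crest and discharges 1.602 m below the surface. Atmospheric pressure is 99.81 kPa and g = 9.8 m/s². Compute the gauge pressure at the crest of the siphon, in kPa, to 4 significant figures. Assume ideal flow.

-23.23 kPa

The outlet speed comes from Torricelli: v = √(2g·1.602) = 5.603 m/s.
With constant cross-section the crest speed equals v; applying Bernoulli from the surface up to the crest, P_top = P_atm − ½ρv² − ρg·h_top.
P_top = 99810 − ½·1000·5.603² − 1000·9.8·0.7686 = 76580 Pa. So P_gauge = P_top − P_atm = -23230 Pa.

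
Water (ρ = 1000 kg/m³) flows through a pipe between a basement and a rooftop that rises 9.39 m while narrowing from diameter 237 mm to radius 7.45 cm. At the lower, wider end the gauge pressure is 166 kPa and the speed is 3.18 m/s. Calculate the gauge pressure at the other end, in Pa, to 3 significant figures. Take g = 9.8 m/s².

Continuity gives A₁v₁ = A₂v₂, so v₂ = (441 cm²)/(174 cm²) × 3.18 m/s = 8.05 m/s.
Energy conservation along the streamline gives P₂ = P₁ − ½ρ(v₂² − v₁²) − ρg(h₂ − h₁).
P₂ = 166000 + ½·1000·(3.18² − 8.05²) − 1000·9.8·(+9.39) = 166000 + (-27300) − (92000) = 46700 Pa.

P₂ ≈ 46700 Pa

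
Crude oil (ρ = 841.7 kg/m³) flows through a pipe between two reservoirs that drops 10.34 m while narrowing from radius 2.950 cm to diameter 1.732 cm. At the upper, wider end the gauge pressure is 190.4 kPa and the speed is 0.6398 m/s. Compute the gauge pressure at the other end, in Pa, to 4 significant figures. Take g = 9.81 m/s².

Continuity gives A₁v₁ = A₂v₂, so v₂ = (27.34 cm²)/(2.356 cm²) × 0.6398 m/s = 7.424 m/s.
Bernoulli: P₁ + ½ρv₁² + ρg h₁ = P₂ + ½ρv₂² + ρg h₂, so P₂ = P₁ + ½ρ(v₁² − v₂²) − ρg(h₂ − h₁).
P₂ = 190400 + ½·841.7·(0.6398² − 7.424²) − 841.7·9.81·(−10.34) = 190400 + (-23020) − (-85380) = 252800 Pa.

P₂ = 252800 Pa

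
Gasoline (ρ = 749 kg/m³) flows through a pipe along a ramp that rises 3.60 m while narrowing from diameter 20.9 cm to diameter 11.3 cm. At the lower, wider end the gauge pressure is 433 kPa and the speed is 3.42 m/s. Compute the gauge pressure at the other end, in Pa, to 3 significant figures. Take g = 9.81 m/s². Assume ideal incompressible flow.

360000 Pa

By continuity, v₂ = v₁·A₁/A₂ = 3.42·(343/100) = 11.7 m/s.
Applying Bernoulli between the two ends and solving for P₂: P₂ = P₁ + ½ρ(v₁² − v₂²) − ρgΔh.
P₂ = 433000 + ½·749·(3.42² − 11.7²) − 749·9.81·(+3.60) = 433000 + (-46900) − (26500) = 360000 Pa.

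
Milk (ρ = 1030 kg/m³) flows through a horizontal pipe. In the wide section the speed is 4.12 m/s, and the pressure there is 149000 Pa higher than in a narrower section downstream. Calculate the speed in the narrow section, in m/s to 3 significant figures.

With h₁ = h₂, rearranging Bernoulli gives v₂ = √(v₁² + 2ΔP/ρ).
v₂ = √(4.12² + 2·149000/1030) = √(17.0 + 289) = 17.5 m/s.

v₂ ≈ 17.5 m/s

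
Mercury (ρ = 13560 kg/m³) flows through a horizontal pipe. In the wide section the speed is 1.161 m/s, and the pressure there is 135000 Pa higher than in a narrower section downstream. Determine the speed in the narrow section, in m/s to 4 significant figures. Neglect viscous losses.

v₂ = 4.611 m/s

Along the level pipe P + ½ρv² is conserved, hence v₂² = v₁² + 2(P₁ − P₂)/ρ.
v₂ = √(1.161² + 2·135000/13560) = √(1.348 + 19.91) = 4.611 m/s.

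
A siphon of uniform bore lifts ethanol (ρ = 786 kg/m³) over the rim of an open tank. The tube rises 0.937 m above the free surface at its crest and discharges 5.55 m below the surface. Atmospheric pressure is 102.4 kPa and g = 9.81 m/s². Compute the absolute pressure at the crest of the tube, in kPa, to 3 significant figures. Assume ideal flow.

From the surface to the outlet (both open to atmosphere, surface at rest): v = √(2g·h_out) = √(2·9.81·5.55) = 10.4 m/s.
With constant cross-section the crest speed equals v; applying Bernoulli from the surface up to the crest, P_top = P_atm − ½ρv² − ρg·h_top.
P_top = 102400 − ½·786·10.4² − 786·9.81·0.937 = 52400 Pa.

52.4 kPa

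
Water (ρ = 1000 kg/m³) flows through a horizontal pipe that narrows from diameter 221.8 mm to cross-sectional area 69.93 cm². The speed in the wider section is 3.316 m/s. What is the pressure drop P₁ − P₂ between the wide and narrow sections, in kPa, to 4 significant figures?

Mass conservation (A₁v₁ = A₂v₂) gives v₂ = 3.316 × 386.4/69.93 = 18.32 m/s.
With no height change, Bernoulli's equation is P₁ + ½ρv₁² = P₂ + ½ρv₂².
P₁ − P₂ = ½·1000·(18.32² − 3.316²) = ½·1000·324.7 = 162300 Pa.

ΔP ≈ 162.3 kPa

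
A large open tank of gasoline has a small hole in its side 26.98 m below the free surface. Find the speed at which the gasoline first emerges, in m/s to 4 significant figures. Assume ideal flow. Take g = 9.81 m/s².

The surface is effectively still and both ends are open, so ½v² = gh and v = √(2·9.81·26.98) = 23.01 m/s.

v ≈ 23.01 m/s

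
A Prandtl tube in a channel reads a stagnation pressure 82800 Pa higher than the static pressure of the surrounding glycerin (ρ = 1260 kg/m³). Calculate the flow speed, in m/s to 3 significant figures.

v ≈ 11.5 m/s

At the stagnation point the flow is brought to rest, so Bernoulli gives P_stag − P_static = ½ρv².
v = √(2ΔP/ρ) = √(2·82800/1260) = 11.5 m/s.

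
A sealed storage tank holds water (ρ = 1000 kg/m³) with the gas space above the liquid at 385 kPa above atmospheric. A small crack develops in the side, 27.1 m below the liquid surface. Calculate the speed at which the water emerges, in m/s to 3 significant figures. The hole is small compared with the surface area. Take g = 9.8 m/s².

v ≈ 36.1 m/s

Take point 1 at the surface (v₁ ≈ 0) and point 2 at the hole (at atmospheric pressure). Bernoulli: P₁ + ρg h = P_atm + ½ρv₂².
With P₁ − P_atm = 385000 Pa, v₂ = √(2gh + 2ΔP/ρ) = √(2·9.8·27.1 + 2·385000/1000) = 36.1 m/s.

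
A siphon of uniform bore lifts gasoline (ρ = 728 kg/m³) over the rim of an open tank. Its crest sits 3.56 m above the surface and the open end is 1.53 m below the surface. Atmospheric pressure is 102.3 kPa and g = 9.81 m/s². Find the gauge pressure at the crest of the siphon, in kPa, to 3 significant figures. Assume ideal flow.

-36.4 kPa

Bernoulli surface→outlet gives ½v² = g·h_out, so v = √(2·9.81·1.53) = 5.48 m/s.
The bore is uniform, so the speed at the crest is the same v. Bernoulli surface→crest: P_atm = P_top + ½ρv² + ρg·h_top.
P_top = 102300 − ½·728·5.48² − 728·9.81·3.56 = 65900 Pa. So P_gauge = P_top − P_atm = -36400 Pa.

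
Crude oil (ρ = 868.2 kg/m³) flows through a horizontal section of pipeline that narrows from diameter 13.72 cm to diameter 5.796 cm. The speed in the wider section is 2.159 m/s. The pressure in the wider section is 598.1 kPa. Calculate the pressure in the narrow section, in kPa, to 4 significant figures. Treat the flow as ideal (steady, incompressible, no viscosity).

By continuity, v₂ = v₁·A₁/A₂ = 2.159·(147.8/26.38) = 12.10 m/s.
Bernoulli (h₁ = h₂): P₁ − P₂ = ½ρ(v₂² − v₁²).
P₂ = P₁ − ½ρ(v₂² − v₁²) = 598100 − ½·868.2·(12.10² − 2.159²) = 598100 − 61510 = 536600 Pa.

P₂ ≈ 536.6 kPa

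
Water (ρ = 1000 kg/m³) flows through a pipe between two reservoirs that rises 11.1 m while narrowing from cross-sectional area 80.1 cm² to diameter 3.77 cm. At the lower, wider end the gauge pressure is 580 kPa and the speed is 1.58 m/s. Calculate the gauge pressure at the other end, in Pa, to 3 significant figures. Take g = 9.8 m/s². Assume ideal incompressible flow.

By continuity, v₂ = v₁·A₁/A₂ = 1.58·(80.1/11.2) = 11.3 m/s.
Applying Bernoulli between the two ends and solving for P₂: P₂ = P₁ + ½ρ(v₁² − v₂²) − ρgΔh.
P₂ = 580000 + ½·1000·(1.58² − 11.3²) − 1000·9.8·(+11.1) = 580000 + (-63000) − (109000) = 408000 Pa.

P₂ ≈ 408000 Pa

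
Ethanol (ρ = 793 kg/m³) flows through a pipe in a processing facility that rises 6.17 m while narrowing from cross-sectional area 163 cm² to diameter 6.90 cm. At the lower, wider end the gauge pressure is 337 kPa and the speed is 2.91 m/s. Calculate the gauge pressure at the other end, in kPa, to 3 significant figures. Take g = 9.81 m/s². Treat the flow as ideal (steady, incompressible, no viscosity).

The volume flow rate is constant, so v₂ = (A₁/A₂)v₁ = (163/37.4)·2.91 = 12.7 m/s.
Bernoulli: P₁ + ½ρv₁² + ρg h₁ = P₂ + ½ρv₂² + ρg h₂, so P₂ = P₁ + ½ρ(v₁² − v₂²) − ρg(h₂ − h₁).
P₂ = 337000 + ½·793·(2.91² − 12.7²) − 793·9.81·(+6.17) = 337000 + (-60400) − (48000) = 229000 Pa.

P₂ ≈ 229 kPa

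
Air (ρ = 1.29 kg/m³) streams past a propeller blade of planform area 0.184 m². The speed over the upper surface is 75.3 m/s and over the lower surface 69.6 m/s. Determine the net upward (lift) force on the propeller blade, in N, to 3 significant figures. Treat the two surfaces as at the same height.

With equal heights on the two surfaces, Bernoulli gives P_lower − P_upper = ½ρ(v_upper² − v_lower²).
ΔP = ½·1.29·(75.3² − 69.6²) = 533 Pa.
Lift = ΔP · A = 533 × 0.184 = 98.0 N.

F ≈ 98.0 N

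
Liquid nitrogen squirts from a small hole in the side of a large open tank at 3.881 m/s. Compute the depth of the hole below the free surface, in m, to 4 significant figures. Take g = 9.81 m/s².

For a small hole in a large open tank, ½v² = gh, giving h = v²/(2g).
h = 3.881²/(2·9.81) = 15.06/19.62 = 0.7677 m.

h ≈ 0.7677 m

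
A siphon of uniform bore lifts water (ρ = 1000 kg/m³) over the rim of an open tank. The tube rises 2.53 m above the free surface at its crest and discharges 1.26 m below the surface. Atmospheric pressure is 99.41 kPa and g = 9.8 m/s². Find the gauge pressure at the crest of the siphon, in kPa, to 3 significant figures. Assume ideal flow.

P_gauge ≈ -37.1 kPa

The outlet speed comes from Torricelli: v = √(2g·1.26) = 4.97 m/s.
With constant cross-section the crest speed equals v; applying Bernoulli from the surface up to the crest, P_top = P_atm − ½ρv² − ρg·h_top.
P_top = 99410 − ½·1000·4.97² − 1000·9.8·2.53 = 62300 Pa. So P_gauge = P_top − P_atm = -37100 Pa.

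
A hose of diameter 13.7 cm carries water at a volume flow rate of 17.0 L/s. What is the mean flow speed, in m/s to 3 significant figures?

Q = 17.0 L/s = 0.0170 m³/s.
v = Q/A = 0.0170 / 0.0147 = 1.15 m/s.

v = 1.15 m/s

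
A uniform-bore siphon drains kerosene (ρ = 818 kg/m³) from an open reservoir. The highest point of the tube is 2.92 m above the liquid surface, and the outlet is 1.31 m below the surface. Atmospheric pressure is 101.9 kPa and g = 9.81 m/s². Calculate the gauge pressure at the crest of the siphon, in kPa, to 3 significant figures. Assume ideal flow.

P_gauge ≈ -33.9 kPa

The outlet speed comes from Torricelli: v = √(2g·1.31) = 5.07 m/s.
The bore is uniform, so the speed at the crest is the same v. Bernoulli surface→crest: P_atm = P_top + ½ρv² + ρg·h_top.
P_top = 101900 − ½·818·5.07² − 818·9.81·2.92 = 68000 Pa. So P_gauge = P_top − P_atm = -33900 Pa.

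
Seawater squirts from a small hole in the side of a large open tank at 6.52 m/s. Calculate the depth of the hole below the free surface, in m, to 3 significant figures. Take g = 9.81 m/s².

For a small hole in a large open tank, ½v² = gh, giving h = v²/(2g).
h = 6.52²/(2·9.81) = 42.5/19.62 = 2.17 m.

2.17 m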